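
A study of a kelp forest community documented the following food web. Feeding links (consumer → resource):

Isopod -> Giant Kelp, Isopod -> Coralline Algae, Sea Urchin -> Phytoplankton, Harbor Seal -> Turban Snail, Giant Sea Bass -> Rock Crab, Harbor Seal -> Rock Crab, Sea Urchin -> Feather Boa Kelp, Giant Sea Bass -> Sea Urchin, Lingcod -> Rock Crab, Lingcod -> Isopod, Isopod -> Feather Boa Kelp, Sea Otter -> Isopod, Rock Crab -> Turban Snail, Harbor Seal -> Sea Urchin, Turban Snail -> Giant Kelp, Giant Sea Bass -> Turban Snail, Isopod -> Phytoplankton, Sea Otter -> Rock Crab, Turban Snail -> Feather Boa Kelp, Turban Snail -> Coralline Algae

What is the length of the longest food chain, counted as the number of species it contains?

4 species

One longest chain: Coralline Algae → Turban Snail → Rock Crab → Lingcod.
It has 4 species and 3 links.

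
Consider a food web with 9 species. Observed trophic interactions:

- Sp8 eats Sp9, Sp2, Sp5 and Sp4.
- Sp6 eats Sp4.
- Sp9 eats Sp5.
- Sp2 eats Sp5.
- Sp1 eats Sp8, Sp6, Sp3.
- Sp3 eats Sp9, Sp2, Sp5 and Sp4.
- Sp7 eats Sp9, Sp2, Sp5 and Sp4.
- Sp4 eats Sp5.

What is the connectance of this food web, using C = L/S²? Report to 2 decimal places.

The web has S = 9 species and L = 19 feeding links.
C = L / S² = 19 / 81 = 0.2346 ≈ 0.23.

C = 0.23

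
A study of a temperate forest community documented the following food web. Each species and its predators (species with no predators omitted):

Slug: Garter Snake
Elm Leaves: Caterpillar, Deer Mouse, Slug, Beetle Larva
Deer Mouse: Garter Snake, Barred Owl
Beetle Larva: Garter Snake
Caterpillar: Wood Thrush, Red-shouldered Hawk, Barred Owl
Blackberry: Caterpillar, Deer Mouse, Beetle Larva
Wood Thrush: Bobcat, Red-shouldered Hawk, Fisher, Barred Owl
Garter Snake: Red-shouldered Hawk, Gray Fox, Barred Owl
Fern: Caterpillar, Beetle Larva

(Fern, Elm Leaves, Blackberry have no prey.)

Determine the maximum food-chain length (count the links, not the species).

3 links

One longest chain: Fern → Caterpillar → Wood Thrush → Bobcat.
It has 4 species and 3 links.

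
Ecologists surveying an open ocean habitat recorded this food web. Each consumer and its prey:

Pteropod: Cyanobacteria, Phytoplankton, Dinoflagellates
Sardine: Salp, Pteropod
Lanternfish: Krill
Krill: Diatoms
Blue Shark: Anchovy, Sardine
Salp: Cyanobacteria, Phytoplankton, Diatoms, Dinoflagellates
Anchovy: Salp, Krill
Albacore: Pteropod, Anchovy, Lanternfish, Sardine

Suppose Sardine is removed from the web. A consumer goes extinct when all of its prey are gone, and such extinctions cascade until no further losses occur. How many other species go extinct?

Remove Sardine.
Every predator of it retains at least one other prey: Albacore still has Pteropod, Anchovy, Lanternfish; Blue Shark still has Anchovy.
No consumer loses all prey, so no secondary extinctions occur.

0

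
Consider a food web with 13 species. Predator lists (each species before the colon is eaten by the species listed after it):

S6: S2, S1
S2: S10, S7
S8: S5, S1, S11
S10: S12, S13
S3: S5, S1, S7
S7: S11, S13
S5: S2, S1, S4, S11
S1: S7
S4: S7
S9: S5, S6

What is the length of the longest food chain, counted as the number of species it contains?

One longest chain: S9 → S5 → S2 → S7 → S11.
It has 5 species and 4 links.

5 species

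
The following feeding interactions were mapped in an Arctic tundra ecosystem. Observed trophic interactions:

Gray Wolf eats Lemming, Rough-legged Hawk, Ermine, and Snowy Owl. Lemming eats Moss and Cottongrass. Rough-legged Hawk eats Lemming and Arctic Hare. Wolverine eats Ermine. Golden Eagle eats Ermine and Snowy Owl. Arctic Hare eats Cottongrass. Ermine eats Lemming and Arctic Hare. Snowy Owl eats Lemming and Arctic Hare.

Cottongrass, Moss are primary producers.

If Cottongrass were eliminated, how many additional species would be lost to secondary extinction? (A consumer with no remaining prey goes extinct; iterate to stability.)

Remove Cottongrass.
Round 1: Arctic Hare (all prey gone) → extinct.
No further losses. Total secondary extinctions: 1.

1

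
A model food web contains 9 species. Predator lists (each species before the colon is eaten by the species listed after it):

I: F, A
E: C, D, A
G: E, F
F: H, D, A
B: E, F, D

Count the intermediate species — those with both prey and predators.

Intermediate species (has both prey and predators): E, F.
Count: 2.

2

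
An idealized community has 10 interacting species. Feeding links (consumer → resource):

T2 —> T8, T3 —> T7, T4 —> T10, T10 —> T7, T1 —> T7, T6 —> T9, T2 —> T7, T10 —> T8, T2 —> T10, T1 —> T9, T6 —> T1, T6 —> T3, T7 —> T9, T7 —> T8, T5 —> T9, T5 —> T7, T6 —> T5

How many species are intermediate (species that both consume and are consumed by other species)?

5

Intermediate species (has both prey and predators): T7, T10, T1, T5, T3.
Count: 5.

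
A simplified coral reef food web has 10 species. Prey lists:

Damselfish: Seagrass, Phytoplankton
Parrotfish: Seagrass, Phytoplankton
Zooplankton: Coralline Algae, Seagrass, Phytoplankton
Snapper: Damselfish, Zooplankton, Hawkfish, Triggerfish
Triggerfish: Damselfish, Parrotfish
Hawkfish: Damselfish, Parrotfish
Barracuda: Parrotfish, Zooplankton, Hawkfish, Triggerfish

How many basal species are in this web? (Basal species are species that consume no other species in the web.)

3

Basal species (no prey listed): Coralline Algae, Seagrass, Phytoplankton.
Count: 3.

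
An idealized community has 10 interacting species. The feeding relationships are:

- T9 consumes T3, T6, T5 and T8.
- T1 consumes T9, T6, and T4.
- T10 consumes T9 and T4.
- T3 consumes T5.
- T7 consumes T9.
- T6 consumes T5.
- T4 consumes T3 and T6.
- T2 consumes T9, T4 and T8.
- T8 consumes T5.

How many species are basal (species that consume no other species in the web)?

1

Basal species (no prey listed): T5.
Count: 1.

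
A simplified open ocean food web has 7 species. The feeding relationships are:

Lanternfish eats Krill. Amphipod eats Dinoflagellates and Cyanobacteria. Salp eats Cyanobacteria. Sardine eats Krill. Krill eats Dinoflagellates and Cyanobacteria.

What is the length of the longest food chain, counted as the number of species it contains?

3 species

One longest chain: Dinoflagellates → Krill → Sardine.
It has 3 species and 2 links.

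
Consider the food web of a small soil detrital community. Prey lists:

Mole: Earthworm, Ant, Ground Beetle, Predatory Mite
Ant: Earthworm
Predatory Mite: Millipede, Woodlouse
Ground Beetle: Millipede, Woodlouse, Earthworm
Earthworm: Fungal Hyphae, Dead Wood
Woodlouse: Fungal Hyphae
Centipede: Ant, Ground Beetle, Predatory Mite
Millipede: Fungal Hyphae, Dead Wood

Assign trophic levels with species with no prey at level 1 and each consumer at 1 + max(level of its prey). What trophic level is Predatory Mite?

Trophic level 3

Fungal Hyphae has no prey (basal) → level 1.
Millipede eats Fungal Hyphae (level 1); other prey at levels: Dead Wood 1 → level 2.
Predatory Mite eats Millipede (level 2); other prey at levels: Woodlouse 2 → level 3.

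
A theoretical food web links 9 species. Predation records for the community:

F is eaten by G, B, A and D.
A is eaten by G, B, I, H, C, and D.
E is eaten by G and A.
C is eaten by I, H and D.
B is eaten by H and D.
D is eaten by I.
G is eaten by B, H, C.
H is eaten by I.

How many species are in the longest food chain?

6 species

One longest chain: E → A → G → B → H → I.
It has 6 species and 5 links.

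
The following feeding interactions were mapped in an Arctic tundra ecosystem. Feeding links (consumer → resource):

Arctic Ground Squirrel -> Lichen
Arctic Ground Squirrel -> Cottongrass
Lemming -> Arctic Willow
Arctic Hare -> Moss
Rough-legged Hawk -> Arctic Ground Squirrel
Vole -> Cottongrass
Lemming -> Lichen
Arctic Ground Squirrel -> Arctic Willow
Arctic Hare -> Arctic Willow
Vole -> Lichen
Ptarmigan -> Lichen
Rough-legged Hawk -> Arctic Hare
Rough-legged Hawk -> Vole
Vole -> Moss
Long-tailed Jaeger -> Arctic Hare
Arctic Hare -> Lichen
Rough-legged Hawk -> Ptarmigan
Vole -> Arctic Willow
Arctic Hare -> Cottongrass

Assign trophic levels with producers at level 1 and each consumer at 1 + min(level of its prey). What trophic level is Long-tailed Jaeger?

Trophic level 3

Cottongrass is a producer → level 1.
Arctic Hare eats Cottongrass → level 2.
Long-tailed Jaeger eats Arctic Hare → level 3.
No prey of Long-tailed Jaeger is below level 2, so 3 is the minimum.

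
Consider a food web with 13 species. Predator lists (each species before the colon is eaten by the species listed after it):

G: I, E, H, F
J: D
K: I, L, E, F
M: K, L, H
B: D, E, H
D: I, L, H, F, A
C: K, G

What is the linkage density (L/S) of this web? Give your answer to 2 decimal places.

L/S = 1.69

There are L = 22 links among S = 13 species.
L/S = 22/13 = 1.6923 ≈ 1.69.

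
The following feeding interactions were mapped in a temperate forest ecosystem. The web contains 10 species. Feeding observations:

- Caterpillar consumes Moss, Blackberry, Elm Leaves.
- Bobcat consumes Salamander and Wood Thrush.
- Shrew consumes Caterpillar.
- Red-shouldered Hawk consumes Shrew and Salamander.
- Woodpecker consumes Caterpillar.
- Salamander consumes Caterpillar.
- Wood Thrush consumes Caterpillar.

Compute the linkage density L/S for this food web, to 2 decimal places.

There are L = 11 links among S = 10 species.
L/S = 11/10 = 1.1000 ≈ 1.10.

L/S = 1.10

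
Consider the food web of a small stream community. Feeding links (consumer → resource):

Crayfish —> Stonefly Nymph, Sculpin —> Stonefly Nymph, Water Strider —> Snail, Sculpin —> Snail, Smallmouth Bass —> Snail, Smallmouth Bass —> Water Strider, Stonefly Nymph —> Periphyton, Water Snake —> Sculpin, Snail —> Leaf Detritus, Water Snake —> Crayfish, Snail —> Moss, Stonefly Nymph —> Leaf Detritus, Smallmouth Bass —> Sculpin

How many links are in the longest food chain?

One longest chain: Periphyton → Stonefly Nymph → Crayfish → Water Snake.
It has 4 species and 3 links.

3 links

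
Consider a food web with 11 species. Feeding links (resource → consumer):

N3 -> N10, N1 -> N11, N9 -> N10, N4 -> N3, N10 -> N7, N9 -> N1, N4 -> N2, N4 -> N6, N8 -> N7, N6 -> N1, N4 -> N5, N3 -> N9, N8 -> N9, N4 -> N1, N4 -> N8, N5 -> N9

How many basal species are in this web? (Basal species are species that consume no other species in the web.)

Basal species (no prey listed): N4.
Count: 1.

1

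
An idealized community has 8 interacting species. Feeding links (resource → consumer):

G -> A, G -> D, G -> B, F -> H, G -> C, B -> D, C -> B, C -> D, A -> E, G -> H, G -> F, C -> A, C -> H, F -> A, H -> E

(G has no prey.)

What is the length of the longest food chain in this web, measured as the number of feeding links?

One longest chain: G → C → H → E.
It has 4 species and 3 links.

3 links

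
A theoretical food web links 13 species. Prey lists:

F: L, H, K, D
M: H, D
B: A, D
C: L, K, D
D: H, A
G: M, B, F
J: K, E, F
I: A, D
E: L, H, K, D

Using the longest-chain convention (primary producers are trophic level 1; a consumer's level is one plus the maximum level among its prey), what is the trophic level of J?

Trophic level 4

H is a producer → level 1.
D eats H (level 1); other prey at levels: A 1 → level 2.
F eats D (level 2); other prey at levels: L 1, H 1, K 1 → level 3.
J eats F (level 3); other prey at levels: K 1, E 3 → level 4.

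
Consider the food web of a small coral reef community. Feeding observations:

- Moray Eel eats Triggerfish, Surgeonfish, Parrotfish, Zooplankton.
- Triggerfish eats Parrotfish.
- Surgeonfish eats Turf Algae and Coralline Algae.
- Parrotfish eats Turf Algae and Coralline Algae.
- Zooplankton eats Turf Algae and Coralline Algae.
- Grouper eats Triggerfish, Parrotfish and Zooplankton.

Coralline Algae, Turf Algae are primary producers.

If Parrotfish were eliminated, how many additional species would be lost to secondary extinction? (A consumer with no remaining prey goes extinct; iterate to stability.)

Remove Parrotfish.
Round 1: Triggerfish (all prey gone) → extinct.
No further losses. Total secondary extinctions: 1.

1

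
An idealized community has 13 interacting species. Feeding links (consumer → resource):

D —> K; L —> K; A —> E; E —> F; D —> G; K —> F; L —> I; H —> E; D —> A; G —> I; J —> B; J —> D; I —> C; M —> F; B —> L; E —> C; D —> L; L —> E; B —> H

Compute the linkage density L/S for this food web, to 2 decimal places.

L/S = 1.46

There are L = 19 links among S = 13 species.
L/S = 19/13 = 1.4615 ≈ 1.46.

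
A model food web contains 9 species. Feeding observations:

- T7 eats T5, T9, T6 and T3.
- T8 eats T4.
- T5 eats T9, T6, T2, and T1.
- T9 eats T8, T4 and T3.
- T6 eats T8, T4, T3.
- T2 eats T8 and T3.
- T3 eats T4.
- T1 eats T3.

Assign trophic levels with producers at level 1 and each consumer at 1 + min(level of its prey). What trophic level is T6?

Trophic level 2

T4 is a producer → level 1.
T6 eats T4 → level 2.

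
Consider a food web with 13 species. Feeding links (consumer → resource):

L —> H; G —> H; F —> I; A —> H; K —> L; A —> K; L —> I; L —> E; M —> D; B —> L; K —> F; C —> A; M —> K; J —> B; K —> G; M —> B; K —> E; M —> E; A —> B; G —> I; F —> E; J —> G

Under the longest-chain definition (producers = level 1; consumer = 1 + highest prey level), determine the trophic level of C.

Trophic level 5

E is a producer → level 1.
L eats E (level 1); other prey at levels: H 1, I 1 → level 2.
B eats L → level 3.
A eats B (level 3); other prey at levels: H 1, K 3 → level 4.
C eats A → level 5.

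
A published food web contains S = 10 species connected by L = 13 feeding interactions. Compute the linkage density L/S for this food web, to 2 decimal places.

L/S = 1.30

There are L = 13 links among S = 10 species.
L/S = 13/10 = 1.3000 ≈ 1.30.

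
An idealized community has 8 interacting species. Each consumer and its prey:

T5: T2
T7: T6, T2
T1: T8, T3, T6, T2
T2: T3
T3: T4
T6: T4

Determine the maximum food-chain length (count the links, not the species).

One longest chain: T4 → T3 → T2 → T5.
It has 4 species and 3 links.

3 links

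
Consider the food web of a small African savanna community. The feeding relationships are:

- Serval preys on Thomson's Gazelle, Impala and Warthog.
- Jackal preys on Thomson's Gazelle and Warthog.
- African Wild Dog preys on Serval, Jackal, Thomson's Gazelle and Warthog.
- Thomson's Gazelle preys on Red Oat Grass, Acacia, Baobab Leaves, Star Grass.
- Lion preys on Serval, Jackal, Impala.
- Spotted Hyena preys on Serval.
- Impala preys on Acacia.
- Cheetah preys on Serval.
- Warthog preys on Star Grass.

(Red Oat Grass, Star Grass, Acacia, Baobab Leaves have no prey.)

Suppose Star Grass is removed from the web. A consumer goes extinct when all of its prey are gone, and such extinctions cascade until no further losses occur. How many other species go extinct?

1

Remove Star Grass.
Round 1: Warthog (all prey gone) → extinct.
No further losses. Total secondary extinctions: 1.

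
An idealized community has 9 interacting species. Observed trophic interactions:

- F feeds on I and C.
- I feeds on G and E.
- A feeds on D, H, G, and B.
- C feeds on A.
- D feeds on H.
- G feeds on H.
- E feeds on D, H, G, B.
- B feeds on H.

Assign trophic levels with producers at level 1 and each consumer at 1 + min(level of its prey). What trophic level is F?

Trophic level 4

H is a producer → level 1.
A eats H → level 2.
C eats A → level 3.
F eats C → level 4.
No prey of F is below level 3, so 4 is the minimum.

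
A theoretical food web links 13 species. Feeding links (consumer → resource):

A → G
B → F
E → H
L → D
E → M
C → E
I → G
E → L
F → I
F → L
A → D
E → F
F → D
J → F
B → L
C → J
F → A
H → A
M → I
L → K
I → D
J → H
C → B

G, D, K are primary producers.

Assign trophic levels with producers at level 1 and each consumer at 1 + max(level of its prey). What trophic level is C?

G is a producer → level 1.
A eats G (level 1); other prey at levels: D 1 → level 2.
H eats A → level 3.
E eats H (level 3); other prey at levels: L 2, M 3, F 3 → level 4.
C eats E (level 4); other prey at levels: B 4, J 4 → level 5.

Trophic level 5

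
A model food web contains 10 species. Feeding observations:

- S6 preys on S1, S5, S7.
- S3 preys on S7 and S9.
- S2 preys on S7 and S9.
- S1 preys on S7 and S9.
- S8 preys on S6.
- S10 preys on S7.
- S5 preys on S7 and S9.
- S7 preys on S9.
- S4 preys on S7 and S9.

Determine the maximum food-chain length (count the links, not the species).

4 links

One longest chain: S9 → S7 → S5 → S6 → S8.
It has 5 species and 4 links.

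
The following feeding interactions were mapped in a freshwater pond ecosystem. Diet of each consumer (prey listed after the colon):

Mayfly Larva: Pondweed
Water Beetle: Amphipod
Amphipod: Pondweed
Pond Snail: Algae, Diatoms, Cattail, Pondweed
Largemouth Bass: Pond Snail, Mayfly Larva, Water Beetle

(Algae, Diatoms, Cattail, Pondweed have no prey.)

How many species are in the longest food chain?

4 species

One longest chain: Pondweed → Amphipod → Water Beetle → Largemouth Bass.
It has 4 species and 3 links.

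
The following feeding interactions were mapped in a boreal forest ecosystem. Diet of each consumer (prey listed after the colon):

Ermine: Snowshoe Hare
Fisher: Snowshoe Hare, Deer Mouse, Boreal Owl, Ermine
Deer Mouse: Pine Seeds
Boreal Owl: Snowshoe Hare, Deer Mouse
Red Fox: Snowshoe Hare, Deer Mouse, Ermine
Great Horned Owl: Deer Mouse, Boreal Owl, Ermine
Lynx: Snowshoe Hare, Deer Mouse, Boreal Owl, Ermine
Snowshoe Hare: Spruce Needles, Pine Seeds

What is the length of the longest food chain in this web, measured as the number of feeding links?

3 links

One longest chain: Spruce Needles → Snowshoe Hare → Boreal Owl → Lynx.
It has 4 species and 3 links.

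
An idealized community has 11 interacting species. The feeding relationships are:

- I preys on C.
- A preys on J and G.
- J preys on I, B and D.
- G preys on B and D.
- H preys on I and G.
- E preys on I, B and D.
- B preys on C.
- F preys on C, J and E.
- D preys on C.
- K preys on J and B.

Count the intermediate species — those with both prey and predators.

6

Intermediate species (has both prey and predators): I, B, D, G, J, E.
Count: 6.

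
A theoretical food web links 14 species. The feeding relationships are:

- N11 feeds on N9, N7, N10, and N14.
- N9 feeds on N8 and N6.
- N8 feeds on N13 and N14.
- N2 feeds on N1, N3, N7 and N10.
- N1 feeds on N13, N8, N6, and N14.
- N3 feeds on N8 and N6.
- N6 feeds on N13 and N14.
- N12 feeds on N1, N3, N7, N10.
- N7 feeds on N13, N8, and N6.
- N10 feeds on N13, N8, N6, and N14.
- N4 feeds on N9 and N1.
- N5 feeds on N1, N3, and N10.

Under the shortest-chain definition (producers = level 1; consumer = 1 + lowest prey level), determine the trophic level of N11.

Trophic level 2

N14 is a producer → level 1.
N11 eats N14 → level 2.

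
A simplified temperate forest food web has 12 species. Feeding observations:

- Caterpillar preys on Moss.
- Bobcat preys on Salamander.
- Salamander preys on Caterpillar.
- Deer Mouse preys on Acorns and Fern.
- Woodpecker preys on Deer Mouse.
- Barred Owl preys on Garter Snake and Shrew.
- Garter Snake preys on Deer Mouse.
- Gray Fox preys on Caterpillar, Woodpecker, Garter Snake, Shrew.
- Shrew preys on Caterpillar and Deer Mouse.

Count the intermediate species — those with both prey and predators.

6

Intermediate species (has both prey and predators): Deer Mouse, Caterpillar, Shrew, Woodpecker, Salamander, Garter Snake.
Count: 6.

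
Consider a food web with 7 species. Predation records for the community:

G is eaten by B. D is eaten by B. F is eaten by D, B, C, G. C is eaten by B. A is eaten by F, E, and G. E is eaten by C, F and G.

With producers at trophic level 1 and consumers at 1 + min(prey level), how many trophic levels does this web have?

3

Producers (level 1): A.
Following each consumer down to its lowest-level prey: A → F → D (levels 1 through 3).
All prey of D (F 2) are at level 2 or above, so D is at level 1 + 2 = 3.
Every consumer has at least one prey at level 2 or below, so none exceeds level 3.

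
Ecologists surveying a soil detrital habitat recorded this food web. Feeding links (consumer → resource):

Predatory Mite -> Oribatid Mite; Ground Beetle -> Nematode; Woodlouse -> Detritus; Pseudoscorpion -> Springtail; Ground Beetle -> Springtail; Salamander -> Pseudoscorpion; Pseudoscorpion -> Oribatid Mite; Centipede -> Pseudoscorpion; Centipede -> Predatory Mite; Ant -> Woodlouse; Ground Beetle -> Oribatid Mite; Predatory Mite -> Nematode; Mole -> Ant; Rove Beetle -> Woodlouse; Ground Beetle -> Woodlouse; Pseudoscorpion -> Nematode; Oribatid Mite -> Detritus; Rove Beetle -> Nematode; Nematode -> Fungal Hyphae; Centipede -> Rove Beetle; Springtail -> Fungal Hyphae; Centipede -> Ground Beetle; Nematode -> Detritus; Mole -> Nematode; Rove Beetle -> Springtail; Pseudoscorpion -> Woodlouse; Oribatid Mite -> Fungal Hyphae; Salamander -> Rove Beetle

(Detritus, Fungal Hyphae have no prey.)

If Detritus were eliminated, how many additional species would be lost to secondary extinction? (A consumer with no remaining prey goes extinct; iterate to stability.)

2

Remove Detritus.
Round 1: Woodlouse (all prey gone) → extinct.
Round 2: Ant (all prey gone) → extinct.
No further losses. Total secondary extinctions: 2.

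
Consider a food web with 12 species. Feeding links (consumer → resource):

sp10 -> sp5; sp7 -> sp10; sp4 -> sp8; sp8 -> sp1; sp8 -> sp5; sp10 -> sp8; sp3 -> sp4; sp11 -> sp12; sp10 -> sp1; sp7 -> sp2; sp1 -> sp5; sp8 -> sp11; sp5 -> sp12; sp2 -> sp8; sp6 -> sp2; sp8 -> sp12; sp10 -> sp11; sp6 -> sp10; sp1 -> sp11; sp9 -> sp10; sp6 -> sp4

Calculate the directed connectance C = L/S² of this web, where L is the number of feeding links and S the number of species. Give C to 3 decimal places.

C = 0.146

The web has S = 12 species and L = 21 feeding links.
C = L / S² = 21 / 144 = 0.1458 ≈ 0.146.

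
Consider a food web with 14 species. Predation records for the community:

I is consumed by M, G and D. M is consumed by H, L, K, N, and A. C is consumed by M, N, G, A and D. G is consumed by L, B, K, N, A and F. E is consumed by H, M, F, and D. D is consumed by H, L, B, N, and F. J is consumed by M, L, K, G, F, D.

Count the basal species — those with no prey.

Basal species (no prey listed): J, C, E, I.
Count: 4.

4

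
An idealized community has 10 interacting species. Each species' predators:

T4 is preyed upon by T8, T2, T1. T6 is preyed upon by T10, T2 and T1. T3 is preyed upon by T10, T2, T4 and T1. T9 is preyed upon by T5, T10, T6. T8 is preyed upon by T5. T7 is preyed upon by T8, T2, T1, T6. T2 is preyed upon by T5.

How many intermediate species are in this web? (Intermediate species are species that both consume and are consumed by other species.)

4

Intermediate species (has both prey and predators): T6, T4, T8, T2.
Count: 4.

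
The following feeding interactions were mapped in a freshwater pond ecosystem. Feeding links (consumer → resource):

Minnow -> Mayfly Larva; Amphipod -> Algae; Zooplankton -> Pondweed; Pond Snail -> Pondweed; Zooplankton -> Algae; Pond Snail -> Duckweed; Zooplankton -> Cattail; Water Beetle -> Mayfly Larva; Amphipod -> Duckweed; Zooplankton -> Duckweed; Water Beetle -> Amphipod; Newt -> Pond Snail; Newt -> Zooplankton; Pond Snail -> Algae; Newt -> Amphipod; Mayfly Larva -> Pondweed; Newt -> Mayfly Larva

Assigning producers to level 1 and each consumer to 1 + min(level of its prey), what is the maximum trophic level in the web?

Producers (level 1): Pondweed, Algae, Duckweed, Cattail.
Following each consumer down to its lowest-level prey: Pondweed → Mayfly Larva → Minnow (levels 1 through 3).
All prey of Minnow (Mayfly Larva 2) are at level 2 or above, so Minnow is at level 1 + 2 = 3.
Every consumer has at least one prey at level 2 or below, so none exceeds level 3.

3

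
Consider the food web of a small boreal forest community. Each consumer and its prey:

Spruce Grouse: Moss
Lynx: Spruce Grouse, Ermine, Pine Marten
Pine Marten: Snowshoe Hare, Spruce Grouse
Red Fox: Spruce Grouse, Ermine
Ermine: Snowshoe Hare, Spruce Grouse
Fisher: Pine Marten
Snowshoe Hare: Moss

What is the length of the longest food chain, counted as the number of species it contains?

4 species

One longest chain: Moss → Snowshoe Hare → Pine Marten → Fisher.
It has 4 species and 3 links.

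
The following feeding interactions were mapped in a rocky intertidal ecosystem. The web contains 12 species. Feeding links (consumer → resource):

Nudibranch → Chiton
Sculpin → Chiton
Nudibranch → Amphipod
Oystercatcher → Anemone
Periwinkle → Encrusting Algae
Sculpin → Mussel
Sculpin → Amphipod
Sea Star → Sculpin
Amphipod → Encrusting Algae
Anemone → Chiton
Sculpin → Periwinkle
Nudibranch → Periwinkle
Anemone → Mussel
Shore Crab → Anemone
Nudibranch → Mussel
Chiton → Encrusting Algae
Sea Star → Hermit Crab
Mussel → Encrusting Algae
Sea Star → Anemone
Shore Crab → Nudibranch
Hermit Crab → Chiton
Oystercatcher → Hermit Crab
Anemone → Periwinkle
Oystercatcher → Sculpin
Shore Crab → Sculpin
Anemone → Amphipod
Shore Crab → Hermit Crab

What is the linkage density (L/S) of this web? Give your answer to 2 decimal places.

There are L = 27 links among S = 12 species.
L/S = 27/12 = 2.2500 ≈ 2.25.

L/S = 2.25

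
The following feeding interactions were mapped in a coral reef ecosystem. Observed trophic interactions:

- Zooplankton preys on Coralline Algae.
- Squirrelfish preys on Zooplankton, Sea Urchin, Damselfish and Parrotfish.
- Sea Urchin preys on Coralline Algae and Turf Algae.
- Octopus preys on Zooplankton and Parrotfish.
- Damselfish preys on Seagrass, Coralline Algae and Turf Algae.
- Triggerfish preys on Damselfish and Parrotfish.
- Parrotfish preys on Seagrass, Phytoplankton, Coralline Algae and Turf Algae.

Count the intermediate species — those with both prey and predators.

Intermediate species (has both prey and predators): Sea Urchin, Parrotfish, Zooplankton, Damselfish.
Count: 4.

4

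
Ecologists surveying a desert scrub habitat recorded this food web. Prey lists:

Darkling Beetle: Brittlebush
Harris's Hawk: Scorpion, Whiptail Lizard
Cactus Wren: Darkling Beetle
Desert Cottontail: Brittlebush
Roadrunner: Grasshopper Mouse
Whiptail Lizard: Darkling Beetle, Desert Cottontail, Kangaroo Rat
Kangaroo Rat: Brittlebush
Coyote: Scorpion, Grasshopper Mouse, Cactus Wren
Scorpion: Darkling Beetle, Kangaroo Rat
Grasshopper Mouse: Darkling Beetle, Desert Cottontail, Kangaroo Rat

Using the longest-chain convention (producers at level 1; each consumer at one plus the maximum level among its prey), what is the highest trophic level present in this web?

Producers (level 1): Brittlebush.
Brittlebush → Darkling Beetle → Grasshopper Mouse → Roadrunner gives Roadrunner level 4.
No species has a prey at level 4, so no species reaches level 5.

4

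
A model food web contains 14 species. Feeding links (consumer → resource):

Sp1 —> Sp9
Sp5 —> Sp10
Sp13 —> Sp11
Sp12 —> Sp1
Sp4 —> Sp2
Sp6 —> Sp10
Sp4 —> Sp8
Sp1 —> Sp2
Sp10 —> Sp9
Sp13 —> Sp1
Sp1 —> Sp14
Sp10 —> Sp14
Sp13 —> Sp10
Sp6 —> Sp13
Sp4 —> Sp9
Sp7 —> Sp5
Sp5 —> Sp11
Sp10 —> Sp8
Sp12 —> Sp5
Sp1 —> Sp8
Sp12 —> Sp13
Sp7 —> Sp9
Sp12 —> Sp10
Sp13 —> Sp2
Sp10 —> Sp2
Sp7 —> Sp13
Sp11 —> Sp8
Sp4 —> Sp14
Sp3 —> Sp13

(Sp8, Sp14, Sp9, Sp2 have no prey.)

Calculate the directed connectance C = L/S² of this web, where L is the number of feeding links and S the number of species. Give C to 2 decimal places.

C = 0.15

The web has S = 14 species and L = 29 feeding links.
C = L / S² = 29 / 196 = 0.1480 ≈ 0.15.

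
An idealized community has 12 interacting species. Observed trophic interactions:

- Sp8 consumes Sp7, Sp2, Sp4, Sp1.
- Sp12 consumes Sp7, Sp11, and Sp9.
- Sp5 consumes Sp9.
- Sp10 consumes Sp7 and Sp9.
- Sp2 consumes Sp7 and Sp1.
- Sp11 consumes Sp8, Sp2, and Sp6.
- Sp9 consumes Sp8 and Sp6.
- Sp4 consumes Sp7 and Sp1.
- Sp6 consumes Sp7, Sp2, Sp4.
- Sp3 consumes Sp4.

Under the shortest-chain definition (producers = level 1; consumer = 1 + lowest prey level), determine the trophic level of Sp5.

Trophic level 4

Sp7 is a producer → level 1.
Sp6 eats Sp7 → level 2.
Sp9 eats Sp6 → level 3.
Sp5 eats Sp9 → level 4.
No prey of Sp5 is below level 3, so 4 is the minimum.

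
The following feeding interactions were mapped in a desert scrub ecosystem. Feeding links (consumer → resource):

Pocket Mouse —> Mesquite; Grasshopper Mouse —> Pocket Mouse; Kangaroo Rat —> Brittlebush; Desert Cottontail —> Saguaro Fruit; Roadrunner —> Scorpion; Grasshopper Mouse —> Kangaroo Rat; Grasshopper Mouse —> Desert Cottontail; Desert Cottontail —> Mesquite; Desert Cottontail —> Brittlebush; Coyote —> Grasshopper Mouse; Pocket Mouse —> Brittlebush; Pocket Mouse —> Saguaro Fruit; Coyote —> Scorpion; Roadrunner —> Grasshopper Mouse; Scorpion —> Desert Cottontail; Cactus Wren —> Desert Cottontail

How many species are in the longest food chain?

4 species

One longest chain: Mesquite → Pocket Mouse → Grasshopper Mouse → Coyote.
It has 4 species and 3 links.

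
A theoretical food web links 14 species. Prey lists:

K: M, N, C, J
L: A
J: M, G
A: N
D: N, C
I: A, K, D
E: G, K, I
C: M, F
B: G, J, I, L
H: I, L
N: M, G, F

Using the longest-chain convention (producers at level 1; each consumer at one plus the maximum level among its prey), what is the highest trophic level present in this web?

5

Producers (level 1): M, G, F.
M → N → D → I → B gives B level 5.
No species has a prey at level 5, so no species reaches level 6.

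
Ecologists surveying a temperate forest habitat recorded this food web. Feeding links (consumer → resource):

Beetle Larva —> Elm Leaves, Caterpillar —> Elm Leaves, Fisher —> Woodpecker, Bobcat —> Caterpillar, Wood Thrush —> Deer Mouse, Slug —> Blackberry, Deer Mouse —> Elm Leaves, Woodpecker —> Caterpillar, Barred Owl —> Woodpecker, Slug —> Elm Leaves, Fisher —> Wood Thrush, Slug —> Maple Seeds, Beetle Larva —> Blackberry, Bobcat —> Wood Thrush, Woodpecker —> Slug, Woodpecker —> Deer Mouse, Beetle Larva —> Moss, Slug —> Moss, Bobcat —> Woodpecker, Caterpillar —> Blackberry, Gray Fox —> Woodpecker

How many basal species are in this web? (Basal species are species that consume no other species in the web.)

Basal species (no prey listed): Maple Seeds, Moss, Blackberry, Elm Leaves.
Count: 4.

4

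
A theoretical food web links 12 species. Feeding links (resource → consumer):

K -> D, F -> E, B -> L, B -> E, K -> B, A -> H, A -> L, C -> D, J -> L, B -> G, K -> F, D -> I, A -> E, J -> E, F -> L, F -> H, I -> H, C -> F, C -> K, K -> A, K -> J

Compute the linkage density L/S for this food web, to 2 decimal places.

There are L = 21 links among S = 12 species.
L/S = 21/12 = 1.7500 ≈ 1.75.

L/S = 1.75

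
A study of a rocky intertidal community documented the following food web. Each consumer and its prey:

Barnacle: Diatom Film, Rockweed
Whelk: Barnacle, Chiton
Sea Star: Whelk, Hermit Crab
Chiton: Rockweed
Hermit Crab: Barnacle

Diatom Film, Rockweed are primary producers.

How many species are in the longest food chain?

One longest chain: Diatom Film → Barnacle → Whelk → Sea Star.
It has 4 species and 3 links.

4 species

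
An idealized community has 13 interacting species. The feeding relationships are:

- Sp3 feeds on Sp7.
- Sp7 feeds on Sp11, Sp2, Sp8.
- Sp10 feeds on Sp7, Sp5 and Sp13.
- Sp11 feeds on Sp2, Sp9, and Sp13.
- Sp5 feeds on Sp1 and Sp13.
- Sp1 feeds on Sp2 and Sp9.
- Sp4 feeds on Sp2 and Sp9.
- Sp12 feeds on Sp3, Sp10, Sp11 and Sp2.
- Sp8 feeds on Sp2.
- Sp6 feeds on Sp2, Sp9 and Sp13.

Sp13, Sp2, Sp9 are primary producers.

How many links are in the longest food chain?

4 links

One longest chain: Sp13 → Sp11 → Sp7 → Sp3 → Sp12.
It has 5 species and 4 links.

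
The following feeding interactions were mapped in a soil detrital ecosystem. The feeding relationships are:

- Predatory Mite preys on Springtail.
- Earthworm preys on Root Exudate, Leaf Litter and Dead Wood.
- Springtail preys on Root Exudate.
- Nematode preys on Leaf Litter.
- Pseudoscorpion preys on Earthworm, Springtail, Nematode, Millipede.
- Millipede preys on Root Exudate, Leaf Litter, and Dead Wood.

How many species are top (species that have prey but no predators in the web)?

2

Top species (has prey, but nothing eats it): Pseudoscorpion, Predatory Mite.
Count: 2.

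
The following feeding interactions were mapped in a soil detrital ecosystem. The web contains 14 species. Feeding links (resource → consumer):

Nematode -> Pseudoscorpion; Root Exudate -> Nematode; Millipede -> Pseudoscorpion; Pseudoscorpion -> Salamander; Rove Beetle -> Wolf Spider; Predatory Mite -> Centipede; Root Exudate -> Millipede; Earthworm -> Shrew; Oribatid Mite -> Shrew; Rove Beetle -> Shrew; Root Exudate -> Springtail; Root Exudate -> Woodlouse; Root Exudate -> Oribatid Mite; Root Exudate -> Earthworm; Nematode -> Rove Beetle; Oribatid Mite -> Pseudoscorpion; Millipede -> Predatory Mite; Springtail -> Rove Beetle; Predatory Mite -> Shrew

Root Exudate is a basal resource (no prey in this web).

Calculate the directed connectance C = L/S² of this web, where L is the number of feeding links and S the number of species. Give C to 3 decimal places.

C = 0.097

The web has S = 14 species and L = 19 feeding links.
C = L / S² = 19 / 196 = 0.0969 ≈ 0.097.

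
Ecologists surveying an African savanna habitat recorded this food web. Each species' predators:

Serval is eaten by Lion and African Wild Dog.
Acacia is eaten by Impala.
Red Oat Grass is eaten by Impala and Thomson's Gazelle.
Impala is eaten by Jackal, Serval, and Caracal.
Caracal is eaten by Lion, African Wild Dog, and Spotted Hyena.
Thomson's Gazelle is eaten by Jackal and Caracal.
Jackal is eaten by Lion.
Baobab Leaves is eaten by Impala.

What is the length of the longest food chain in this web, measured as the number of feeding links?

3 links

One longest chain: Acacia → Impala → Serval → African Wild Dog.
It has 4 species and 3 links.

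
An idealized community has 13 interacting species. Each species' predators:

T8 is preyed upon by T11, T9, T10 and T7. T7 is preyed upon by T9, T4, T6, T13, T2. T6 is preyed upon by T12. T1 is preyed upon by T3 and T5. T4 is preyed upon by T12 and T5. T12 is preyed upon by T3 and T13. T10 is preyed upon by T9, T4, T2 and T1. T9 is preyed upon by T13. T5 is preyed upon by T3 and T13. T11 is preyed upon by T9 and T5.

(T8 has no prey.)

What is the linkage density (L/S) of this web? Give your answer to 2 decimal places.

L/S = 1.92

There are L = 25 links among S = 13 species.
L/S = 25/13 = 1.9231 ≈ 1.92.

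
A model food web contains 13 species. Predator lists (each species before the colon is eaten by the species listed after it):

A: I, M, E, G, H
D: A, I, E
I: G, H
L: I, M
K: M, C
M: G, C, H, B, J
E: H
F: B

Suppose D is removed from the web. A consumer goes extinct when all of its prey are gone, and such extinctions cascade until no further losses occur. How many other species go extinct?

Remove D.
Round 1: A (all prey gone) → extinct.
Round 2: E (all prey gone) → extinct.
No further losses. Total secondary extinctions: 2.

2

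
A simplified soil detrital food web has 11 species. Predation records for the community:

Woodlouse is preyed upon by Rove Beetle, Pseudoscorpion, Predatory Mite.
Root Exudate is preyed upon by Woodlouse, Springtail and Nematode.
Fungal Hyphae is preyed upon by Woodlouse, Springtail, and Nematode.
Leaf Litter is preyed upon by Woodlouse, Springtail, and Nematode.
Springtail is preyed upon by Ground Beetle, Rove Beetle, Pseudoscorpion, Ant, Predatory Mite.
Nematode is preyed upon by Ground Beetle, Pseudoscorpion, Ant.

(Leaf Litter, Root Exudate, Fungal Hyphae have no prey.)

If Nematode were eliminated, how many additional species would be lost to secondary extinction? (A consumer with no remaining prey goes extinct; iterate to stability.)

0

Remove Nematode.
Every predator of it retains at least one other prey: Pseudoscorpion still has Woodlouse, Springtail; Ground Beetle still has Springtail; Ant still has Springtail.
No consumer loses all prey, so no secondary extinctions occur.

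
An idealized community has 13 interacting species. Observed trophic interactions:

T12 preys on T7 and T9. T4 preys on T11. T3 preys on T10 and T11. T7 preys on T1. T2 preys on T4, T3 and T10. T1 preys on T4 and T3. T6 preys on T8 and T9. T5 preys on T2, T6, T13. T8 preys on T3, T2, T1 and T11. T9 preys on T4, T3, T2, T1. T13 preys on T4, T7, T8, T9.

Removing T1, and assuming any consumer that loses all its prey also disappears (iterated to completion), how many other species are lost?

Remove T1.
Round 1: T7 (all prey gone) → extinct.
No further losses. Total secondary extinctions: 1.

1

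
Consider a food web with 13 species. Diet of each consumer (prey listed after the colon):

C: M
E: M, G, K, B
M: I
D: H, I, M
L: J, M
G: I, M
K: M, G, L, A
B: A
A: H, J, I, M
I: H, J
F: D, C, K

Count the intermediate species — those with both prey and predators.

Intermediate species (has both prey and predators): I, M, D, G, L, C, A, K, B.
Count: 9.

9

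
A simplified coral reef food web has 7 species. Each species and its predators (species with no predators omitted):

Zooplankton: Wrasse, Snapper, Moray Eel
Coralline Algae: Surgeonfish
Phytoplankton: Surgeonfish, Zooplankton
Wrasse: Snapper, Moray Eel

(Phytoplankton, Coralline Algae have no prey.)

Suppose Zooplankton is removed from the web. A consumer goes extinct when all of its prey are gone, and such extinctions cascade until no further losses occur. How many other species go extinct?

Remove Zooplankton.
Round 1: Wrasse (all prey gone) → extinct.
Round 2: Snapper (all prey gone), Moray Eel (all prey gone) → extinct.
No further losses. Total secondary extinctions: 3.

3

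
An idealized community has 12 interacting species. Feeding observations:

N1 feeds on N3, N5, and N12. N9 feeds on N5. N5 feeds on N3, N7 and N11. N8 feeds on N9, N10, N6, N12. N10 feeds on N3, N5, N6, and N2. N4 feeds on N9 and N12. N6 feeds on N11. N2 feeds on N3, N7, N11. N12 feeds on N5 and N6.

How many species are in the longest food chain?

4 species

One longest chain: N3 → N5 → N9 → N8.
It has 4 species and 3 links.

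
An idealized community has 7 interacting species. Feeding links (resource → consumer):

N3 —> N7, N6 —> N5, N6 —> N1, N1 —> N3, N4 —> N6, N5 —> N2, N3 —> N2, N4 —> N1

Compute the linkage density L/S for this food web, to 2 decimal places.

There are L = 8 links among S = 7 species.
L/S = 8/7 = 1.1429 ≈ 1.14.

L/S = 1.14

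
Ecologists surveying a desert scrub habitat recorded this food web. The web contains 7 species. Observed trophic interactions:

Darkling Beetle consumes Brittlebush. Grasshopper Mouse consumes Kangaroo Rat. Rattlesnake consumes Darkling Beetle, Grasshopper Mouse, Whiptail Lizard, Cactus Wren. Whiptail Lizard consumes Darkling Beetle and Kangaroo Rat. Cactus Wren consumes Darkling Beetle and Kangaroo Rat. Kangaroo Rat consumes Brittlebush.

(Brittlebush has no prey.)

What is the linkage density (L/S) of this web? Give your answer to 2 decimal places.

L/S = 1.57

There are L = 11 links among S = 7 species.
L/S = 11/7 = 1.5714 ≈ 1.57.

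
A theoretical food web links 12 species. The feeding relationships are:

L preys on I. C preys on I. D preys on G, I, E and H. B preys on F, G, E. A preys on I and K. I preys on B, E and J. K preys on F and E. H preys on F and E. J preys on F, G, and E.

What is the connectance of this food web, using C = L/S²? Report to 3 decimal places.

The web has S = 12 species and L = 21 feeding links.
C = L / S² = 21 / 144 = 0.1458 ≈ 0.146.

C = 0.146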